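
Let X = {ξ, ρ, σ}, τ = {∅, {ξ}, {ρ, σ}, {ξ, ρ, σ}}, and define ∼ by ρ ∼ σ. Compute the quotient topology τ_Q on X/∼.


X/∼ = {[ξ], [ρ=σ]}; |τ_Q| = 4.

Equivalence classes: [ξ], [ρ=σ].
Quotient map π: X → X/∼ sends ξ ↦ [ξ], ρ ↦ [ρ=σ], σ ↦ [ρ=σ].
For each subset V ⊆ X/∼, compute π^{-1}(V) ⊆ X and check whether π^{-1}(V) ∈ τ. V is open in τ_Q iff π^{-1}(V) ∈ τ.
  V = {}: π^{-1}(V) = ∅ ∈ τ ✓.
  V = {[ξ]}: π^{-1}(V) = {ξ} ∈ τ ✓.
  V = {[ρ=σ]}: π^{-1}(V) = {ρ, σ} ∈ τ ✓.
  V = {[ξ], [ρ=σ]}: π^{-1}(V) = {ξ, ρ, σ} ∈ τ ✓.
Open sets in the quotient: τ_Q = {{}, {[ξ]}, {[ρ=σ]}, {[ξ], [ρ=σ]}} (4 elements).


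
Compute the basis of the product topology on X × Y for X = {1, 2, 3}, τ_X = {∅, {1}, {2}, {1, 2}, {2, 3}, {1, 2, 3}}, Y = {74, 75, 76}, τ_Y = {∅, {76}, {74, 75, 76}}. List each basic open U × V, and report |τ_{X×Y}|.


Basis B = {∅ × ∅, {1} × {76}, {2} × {76}, {1, 2} × {76}, {2, 3} × {76}, {1} × {74, 75, 76}, {1, 2, 3} × {76}, {2} × {74, 75, 76}, {1, 2} × {74, 75, 76}, {2, 3} × {74, 75, 76}, {1, 2, 3} × {74, 75, 76}}; |τ_{X×Y}| = 18.

Enumerate products U × V with U ∈ τ_X, V ∈ τ_Y (deduplicated):
  ∅ × ∅ = {} (∅)
  {1} × {76} = {(1,76)}
  {2} × {76} = {(2,76)}
  {1, 2} × {76} = {(1,76), (2,76)}
  {2, 3} × {76} = {(2,76), (3,76)}
  {1} × {74, 75, 76} = {(1,74), (1,75), (1,76)}
  {1, 2, 3} × {76} = {(1,76), (2,76), (3,76)}
  {2} × {74, 75, 76} = {(2,74), (2,75), (2,76)}
  {1, 2} × {74, 75, 76} = {(1,74), (1,75), (1,76), (2,74), (2,75), (2,76)}
  {2, 3} × {74, 75, 76} = {(2,74), (2,75), (2,76), (3,74), (3,75), (3,76)}
  {1, 2, 3} × {74, 75, 76} = {(1,74), (1,75), (1,76), (2,74), (2,75), (2,76), (3,74), (3,75), (3,76)}
These 11 distinct sets form the basis B.
Close under arbitrary unions to get τ_{X×Y}; counting gives |τ_{X×Y}| = 18.


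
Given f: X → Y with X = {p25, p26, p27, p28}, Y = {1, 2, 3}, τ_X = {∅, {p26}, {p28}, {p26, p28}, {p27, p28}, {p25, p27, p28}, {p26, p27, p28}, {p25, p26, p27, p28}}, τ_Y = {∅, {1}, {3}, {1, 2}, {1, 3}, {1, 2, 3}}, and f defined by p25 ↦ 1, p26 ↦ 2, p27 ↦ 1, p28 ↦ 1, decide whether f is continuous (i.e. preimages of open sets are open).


f IS continuous.

Compute f^{-1}(U) for each U ∈ τ_Y:
  U = ∅: f^{-1}(U) = ∅ ∈ τ_X ✓.
  U = {1}: f^{-1}(U) = {p25, p27, p28} ∈ τ_X ✓.
  U = {3}: f^{-1}(U) = ∅ ∈ τ_X ✓.
  U = {1, 2}: f^{-1}(U) = {p25, p26, p27, p28} ∈ τ_X ✓.
  U = {1, 3}: f^{-1}(U) = {p25, p27, p28} ∈ τ_X ✓.
  U = {1, 2, 3}: f^{-1}(U) = {p25, p26, p27, p28} ∈ τ_X ✓.
Every preimage lies in τ_X, so f IS continuous.


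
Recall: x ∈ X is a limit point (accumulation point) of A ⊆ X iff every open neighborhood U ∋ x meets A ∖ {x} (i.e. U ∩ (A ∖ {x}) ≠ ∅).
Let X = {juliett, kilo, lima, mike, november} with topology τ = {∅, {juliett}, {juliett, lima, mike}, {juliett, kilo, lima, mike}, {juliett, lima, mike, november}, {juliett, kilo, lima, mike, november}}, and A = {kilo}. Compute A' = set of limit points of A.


A' = ∅

For each x ∈ X, list the open sets U ∈ τ with x ∈ U, then check whether U ∩ (A ∖ {x}) ≠ ∅ for every such U.
  x = juliett: open {juliett} ∋ x has {juliett} ∩ (A ∖ {juliett}) = ∅, so x is NOT a limit point.
  x = kilo: open {juliett, kilo, lima, mike} ∋ x has {juliett, kilo, lima, mike} ∩ (A ∖ {kilo}) = ∅, so x is NOT a limit point.
  x = lima: open {juliett, lima, mike} ∋ x has {juliett, lima, mike} ∩ (A ∖ {lima}) = ∅, so x is NOT a limit point.
  x = mike: open {juliett, lima, mike} ∋ x has {juliett, lima, mike} ∩ (A ∖ {mike}) = ∅, so x is NOT a limit point.
  x = november: open {juliett, lima, mike, november} ∋ x has {juliett, lima, mike, november} ∩ (A ∖ {november}) = ∅, so x is NOT a limit point.
Collecting: A' = ∅.


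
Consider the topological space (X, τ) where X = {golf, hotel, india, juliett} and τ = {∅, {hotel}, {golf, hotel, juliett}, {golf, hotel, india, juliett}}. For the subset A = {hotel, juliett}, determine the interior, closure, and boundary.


int(A) = {hotel}, cl(A) = {golf, hotel, india, juliett}, ∂A = {golf, india, juliett}.

Closed sets in (X, τ) are complements of opens:
  closed(X, τ) = {∅, {india}, {golf, india, juliett}, {golf, hotel, india, juliett}}.
int(A) = ⋃ {U ∈ τ : U ⊆ A}. Opens contained in A: ∅, {hotel}.
Taking the union of these: int(A) = {hotel}.
cl(A) = ⋂ {C closed : A ⊆ C}. Closed sets containing A: {golf, hotel, india, juliett}.
Intersecting these: cl(A) = {golf, hotel, india, juliett}.
∂A = cl(A) ∖ int(A) = {golf, hotel, india, juliett} ∖ {hotel} = {golf, india, juliett}.


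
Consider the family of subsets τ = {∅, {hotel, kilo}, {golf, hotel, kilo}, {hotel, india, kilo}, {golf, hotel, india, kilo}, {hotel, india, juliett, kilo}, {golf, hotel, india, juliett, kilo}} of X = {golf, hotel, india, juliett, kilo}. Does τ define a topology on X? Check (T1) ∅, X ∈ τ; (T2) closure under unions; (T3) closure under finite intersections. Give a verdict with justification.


τ IS a topology on X.

Axiom (T1): ∅ ∈ τ? Yes; X ∈ τ? Yes.
Axiom (T2/T3): check pairwise unions and intersections of members of τ.
All pairwise intersections and unions checked — each lies in τ. Therefore τ satisfies (T1), (T2), (T3): it IS a topology on X.


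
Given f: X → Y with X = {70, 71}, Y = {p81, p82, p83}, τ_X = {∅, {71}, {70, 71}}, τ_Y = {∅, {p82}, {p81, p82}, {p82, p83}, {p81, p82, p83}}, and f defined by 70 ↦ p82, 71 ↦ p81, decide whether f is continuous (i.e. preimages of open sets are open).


f is NOT continuous.

Compute f^{-1}(U) for each U ∈ τ_Y:
  U = ∅: f^{-1}(U) = ∅ ∈ τ_X ✓.
  U = {p82}: f^{-1}(U) = {70} ∉ τ_X ✗.
  U = {p81, p82}: f^{-1}(U) = {70, 71} ∈ τ_X ✓.
  U = {p82, p83}: f^{-1}(U) = {70} ∉ τ_X ✗.
  U = {p81, p82, p83}: f^{-1}(U) = {70, 71} ∈ τ_X ✓.
Found U = {p82} with f^{-1}(U) = {70} not in τ_X. Therefore f is NOT continuous.


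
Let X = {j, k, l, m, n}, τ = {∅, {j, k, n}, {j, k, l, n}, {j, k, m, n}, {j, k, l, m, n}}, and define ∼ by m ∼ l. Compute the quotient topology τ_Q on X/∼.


X/∼ = {[j], [k], [l=m], [n]}; |τ_Q| = 3.

Equivalence classes: [j], [k], [l=m], [n].
Quotient map π: X → X/∼ sends j ↦ [j], k ↦ [k], l ↦ [l=m], m ↦ [l=m], n ↦ [n].
For each subset V ⊆ X/∼, compute π^{-1}(V) ⊆ X and check whether π^{-1}(V) ∈ τ. V is open in τ_Q iff π^{-1}(V) ∈ τ.
  V = {}: π^{-1}(V) = ∅ ∈ τ ✓.
  V = {[j]}: π^{-1}(V) = {j} ∉ τ ✗.
  V = {[k]}: π^{-1}(V) = {k} ∉ τ ✗.
  V = {[j], [k]}: π^{-1}(V) = {j, k} ∉ τ ✗.
  V = {[l=m]}: π^{-1}(V) = {l, m} ∉ τ ✗.
  V = {[j], [l=m]}: π^{-1}(V) = {j, l, m} ∉ τ ✗.
  V = {[k], [l=m]}: π^{-1}(V) = {k, l, m} ∉ τ ✗.
  V = {[j], [k], [l=m]}: π^{-1}(V) = {j, k, l, m} ∉ τ ✗.
  V = {[n]}: π^{-1}(V) = {n} ∉ τ ✗.
  V = {[j], [n]}: π^{-1}(V) = {j, n} ∉ τ ✗.
  V = {[k], [n]}: π^{-1}(V) = {k, n} ∉ τ ✗.
  V = {[j], [k], [n]}: π^{-1}(V) = {j, k, n} ∈ τ ✓.
  V = {[l=m], [n]}: π^{-1}(V) = {l, m, n} ∉ τ ✗.
  V = {[j], [l=m], [n]}: π^{-1}(V) = {j, l, m, n} ∉ τ ✗.
  V = {[k], [l=m], [n]}: π^{-1}(V) = {k, l, m, n} ∉ τ ✗.
  V = {[j], [k], [l=m], [n]}: π^{-1}(V) = {j, k, l, m, n} ∈ τ ✓.
Open sets in the quotient: τ_Q = {{}, {[j], [k], [n]}, {[j], [k], [l=m], [n]}} (3 elements).


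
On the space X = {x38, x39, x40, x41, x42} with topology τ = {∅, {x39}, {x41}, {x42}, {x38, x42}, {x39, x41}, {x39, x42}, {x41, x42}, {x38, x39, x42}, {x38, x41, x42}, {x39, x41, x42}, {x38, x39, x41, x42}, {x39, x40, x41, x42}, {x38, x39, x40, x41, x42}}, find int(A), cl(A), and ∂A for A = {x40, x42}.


int(A) = {x42}, cl(A) = {x38, x40, x42}, ∂A = {x38, x40}.

Closed sets in (X, τ) are complements of opens:
  closed(X, τ) = {∅, {x38}, {x40}, {x38, x40}, {x39, x40}, {x40, x41}, {x38, x39, x40}, {x38, x40, x41}, {x38, x40, x42}, {x39, x40, x41}, {x38, x39, x40, x41}, {x38, x39, x40, x42}, {x38, x40, x41, x42}, {x38, x39, x40, x41, x42}}.
int(A) = ⋃ {U ∈ τ : U ⊆ A}. Opens contained in A: ∅, {x42}.
Taking the union of these: int(A) = {x42}.
cl(A) = ⋂ {C closed : A ⊆ C}. Closed sets containing A: {x38, x40, x42}, {x38, x39, x40, x42}, {x38, x40, x41, x42}, {x38, x39, x40, x41, x42}.
Intersecting these: cl(A) = {x38, x40, x42}.
∂A = cl(A) ∖ int(A) = {x38, x40, x42} ∖ {x42} = {x38, x40}.


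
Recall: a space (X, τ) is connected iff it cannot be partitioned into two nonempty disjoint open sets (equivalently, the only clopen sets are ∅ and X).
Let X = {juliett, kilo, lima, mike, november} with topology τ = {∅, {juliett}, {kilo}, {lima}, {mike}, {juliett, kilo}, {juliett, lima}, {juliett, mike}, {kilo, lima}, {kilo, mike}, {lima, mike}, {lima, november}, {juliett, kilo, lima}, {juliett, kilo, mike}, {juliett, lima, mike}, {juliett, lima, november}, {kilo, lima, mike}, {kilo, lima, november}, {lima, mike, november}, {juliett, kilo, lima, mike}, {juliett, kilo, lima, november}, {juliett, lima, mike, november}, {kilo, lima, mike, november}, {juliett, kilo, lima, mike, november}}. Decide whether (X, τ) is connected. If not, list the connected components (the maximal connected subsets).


(X, τ) is disconnected; components = [{juliett}, {kilo}, {mike}, {lima, november}].

Find clopen sets (U ∈ τ with X ∖ U ∈ τ):
  U = ∅, X ∖ U = {juliett, kilo, lima, mike, november} — both open, so U is clopen.
  U = {juliett}, X ∖ U = {kilo, lima, mike, november} — both open, so U is clopen.
  U = {kilo}, X ∖ U = {juliett, lima, mike, november} — both open, so U is clopen.
  U = {mike}, X ∖ U = {juliett, kilo, lima, november} — both open, so U is clopen.
  U = {juliett, kilo}, X ∖ U = {lima, mike, november} — both open, so U is clopen.
  U = {juliett, mike}, X ∖ U = {kilo, lima, november} — both open, so U is clopen.
  U = {kilo, mike}, X ∖ U = {juliett, lima, november} — both open, so U is clopen.
  U = {lima, november}, X ∖ U = {juliett, kilo, mike} — both open, so U is clopen.
  U = {juliett, kilo, mike}, X ∖ U = {lima, november} — both open, so U is clopen.
  U = {juliett, lima, november}, X ∖ U = {kilo, mike} — both open, so U is clopen.
  U = {kilo, lima, november}, X ∖ U = {juliett, mike} — both open, so U is clopen.
  U = {lima, mike, november}, X ∖ U = {juliett, kilo} — both open, so U is clopen.
  U = {juliett, kilo, lima, november}, X ∖ U = {mike} — both open, so U is clopen.
  U = {juliett, lima, mike, november}, X ∖ U = {kilo} — both open, so U is clopen.
  U = {kilo, lima, mike, november}, X ∖ U = {juliett} — both open, so U is clopen.
  U = {juliett, kilo, lima, mike, november}, X ∖ U = ∅ — both open, so U is clopen.
Nontrivial clopen(s) exist: e.g. {kilo, lima, november}. So (X, τ) is disconnected.
Compute connected components by grouping points that agree on all clopens:
  component: {juliett}
  component: {kilo}
  component: {mike}
  component: {lima, november}


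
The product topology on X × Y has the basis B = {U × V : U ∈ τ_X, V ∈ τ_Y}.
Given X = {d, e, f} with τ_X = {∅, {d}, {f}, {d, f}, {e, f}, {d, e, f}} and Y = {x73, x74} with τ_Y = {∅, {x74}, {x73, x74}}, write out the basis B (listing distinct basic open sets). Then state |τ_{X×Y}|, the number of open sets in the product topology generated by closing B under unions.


Basis B = {∅ × ∅, {d} × {x74}, {f} × {x74}, {d} × {x73, x74}, {d, f} × {x74}, {e, f} × {x74}, {f} × {x73, x74}, {d, e, f} × {x74}, {d, f} × {x73, x74}, {e, f} × {x73, x74}, {d, e, f} × {x73, x74}}; |τ_{X×Y}| = 18.

Enumerate products U × V with U ∈ τ_X, V ∈ τ_Y (deduplicated):
  ∅ × ∅ = {} (∅)
  {d} × {x74} = {(d,x74)}
  {f} × {x74} = {(f,x74)}
  {d} × {x73, x74} = {(d,x73), (d,x74)}
  {d, f} × {x74} = {(d,x74), (f,x74)}
  {e, f} × {x74} = {(e,x74), (f,x74)}
  {f} × {x73, x74} = {(f,x73), (f,x74)}
  {d, e, f} × {x74} = {(d,x74), (e,x74), (f,x74)}
  {d, f} × {x73, x74} = {(d,x73), (d,x74), (f,x73), (f,x74)}
  {e, f} × {x73, x74} = {(e,x73), (e,x74), (f,x73), (f,x74)}
  {d, e, f} × {x73, x74} = {(d,x73), (d,x74), (e,x73), (e,x74), (f,x73), (f,x74)}
These 11 distinct sets form the basis B.
Close under arbitrary unions to get τ_{X×Y}; counting gives |τ_{X×Y}| = 18.


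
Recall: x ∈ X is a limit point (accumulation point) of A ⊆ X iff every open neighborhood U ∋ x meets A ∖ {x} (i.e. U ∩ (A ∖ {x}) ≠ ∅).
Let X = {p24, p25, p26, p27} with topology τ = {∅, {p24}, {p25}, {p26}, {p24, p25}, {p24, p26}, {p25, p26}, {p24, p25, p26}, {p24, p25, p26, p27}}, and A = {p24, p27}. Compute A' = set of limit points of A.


A' = {p27}

For each x ∈ X, list the open sets U ∈ τ with x ∈ U, then check whether U ∩ (A ∖ {x}) ≠ ∅ for every such U.
  x = p24: open {p24} ∋ x has {p24} ∩ (A ∖ {p24}) = ∅, so x is NOT a limit point.
  x = p25: open {p25} ∋ x has {p25} ∩ (A ∖ {p25}) = ∅, so x is NOT a limit point.
  x = p26: open {p26} ∋ x has {p26} ∩ (A ∖ {p26}) = ∅, so x is NOT a limit point.
  x = p27: opens ∋ x are {p24, p25, p26, p27}; each meets A ∖ {p27}, so x IS a limit point.
Collecting: A' = {p27}.


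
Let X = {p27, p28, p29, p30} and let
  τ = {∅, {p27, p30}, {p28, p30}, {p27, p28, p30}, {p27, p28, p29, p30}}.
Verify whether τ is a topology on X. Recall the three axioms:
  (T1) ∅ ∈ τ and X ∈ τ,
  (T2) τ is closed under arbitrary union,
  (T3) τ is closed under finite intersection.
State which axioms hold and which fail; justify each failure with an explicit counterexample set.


τ is NOT a topology on X.

Axiom (T1): ∅ ∈ τ? Yes; X ∈ τ? Yes.
Axiom (T2/T3): check pairwise unions and intersections of members of τ.
Counterexample for (T3): {p27, p30} ∩ {p28, p30} = {p30} ∉ τ. Therefore τ is NOT a topology.


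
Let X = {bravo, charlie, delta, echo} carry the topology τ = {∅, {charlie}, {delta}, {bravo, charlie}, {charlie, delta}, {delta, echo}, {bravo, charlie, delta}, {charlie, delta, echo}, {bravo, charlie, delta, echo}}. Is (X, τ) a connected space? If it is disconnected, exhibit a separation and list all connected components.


(X, τ) is disconnected; components = [{bravo, charlie}, {delta, echo}].

Find clopen sets (U ∈ τ with X ∖ U ∈ τ):
  U = ∅, X ∖ U = {bravo, charlie, delta, echo} — both open, so U is clopen.
  U = {bravo, charlie}, X ∖ U = {delta, echo} — both open, so U is clopen.
  U = {delta, echo}, X ∖ U = {bravo, charlie} — both open, so U is clopen.
  U = {bravo, charlie, delta, echo}, X ∖ U = ∅ — both open, so U is clopen.
Nontrivial clopen(s) exist: e.g. {bravo, charlie}. So (X, τ) is disconnected.
Compute connected components by grouping points that agree on all clopens:
  component: {bravo, charlie}
  component: {delta, echo}


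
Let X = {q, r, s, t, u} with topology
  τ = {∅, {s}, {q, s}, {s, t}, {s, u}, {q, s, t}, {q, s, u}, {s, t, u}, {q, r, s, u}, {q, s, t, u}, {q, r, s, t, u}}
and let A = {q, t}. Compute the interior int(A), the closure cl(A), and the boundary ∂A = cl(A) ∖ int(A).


int(A) = ∅, cl(A) = {q, r, t}, ∂A = {q, r, t}.

Closed sets in (X, τ) are complements of opens:
  closed(X, τ) = {∅, {r}, {t}, {q, r}, {r, t}, {r, u}, {q, r, t}, {q, r, u}, {r, t, u}, {q, r, t, u}, {q, r, s, t, u}}.
int(A) = ⋃ {U ∈ τ : U ⊆ A}. Opens contained in A: ∅.
Taking the union of these: int(A) = ∅.
cl(A) = ⋂ {C closed : A ⊆ C}. Closed sets containing A: {q, r, t}, {q, r, t, u}, {q, r, s, t, u}.
Intersecting these: cl(A) = {q, r, t}.
∂A = cl(A) ∖ int(A) = {q, r, t} ∖ ∅ = {q, r, t}.


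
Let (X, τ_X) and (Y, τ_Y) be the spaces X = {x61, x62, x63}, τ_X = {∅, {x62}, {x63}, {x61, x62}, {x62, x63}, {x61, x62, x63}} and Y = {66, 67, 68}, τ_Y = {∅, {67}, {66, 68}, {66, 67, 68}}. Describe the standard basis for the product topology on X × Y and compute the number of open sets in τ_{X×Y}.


Basis B = {∅ × ∅, {x62} × {67}, {x63} × {67}, {x61, x62} × {67}, {x62} × {66, 68}, {x62, x63} × {67}, {x63} × {66, 68}, {x61, x62, x63} × {67}, {x62} × {66, 67, 68}, {x63} × {66, 67, 68}, {x61, x62} × {66, 68}, {x62, x63} × {66, 68}, {x61, x62} × {66, 67, 68}, {x61, x62, x63} × {66, 68}, {x62, x63} × {66, 67, 68}, {x61, x62, x63} × {66, 67, 68}}; |τ_{X×Y}| = 36.

Enumerate products U × V with U ∈ τ_X, V ∈ τ_Y (deduplicated):
  ∅ × ∅ = {} (∅)
  {x62} × {67} = {(x62,67)}
  {x63} × {67} = {(x63,67)}
  {x61, x62} × {67} = {(x61,67), (x62,67)}
  {x62} × {66, 68} = {(x62,66), (x62,68)}
  {x62, x63} × {67} = {(x62,67), (x63,67)}
  {x63} × {66, 68} = {(x63,66), (x63,68)}
  {x61, x62, x63} × {67} = {(x61,67), (x62,67), (x63,67)}
  {x62} × {66, 67, 68} = {(x62,66), (x62,67), (x62,68)}
  {x63} × {66, 67, 68} = {(x63,66), (x63,67), (x63,68)}
  {x61, x62} × {66, 68} = {(x61,66), (x61,68), (x62,66), (x62,68)}
  {x62, x63} × {66, 68} = {(x62,66), (x62,68), (x63,66), (x63,68)}
  {x61, x62} × {66, 67, 68} = {(x61,66), (x61,67), (x61,68), (x62,66), (x62,67), (x62,68)}
  {x61, x62, x63} × {66, 68} = {(x61,66), (x61,68), (x62,66), (x62,68), (x63,66), (x63,68)}
  {x62, x63} × {66, 67, 68} = {(x62,66), (x62,67), (x62,68), (x63,66), (x63,67), (x63,68)}
  {x61, x62, x63} × {66, 67, 68} = {(x61,66), (x61,67), (x61,68), (x62,66), (x62,67), (x62,68), (x63,66), (x63,67), (x63,68)}
These 16 distinct sets form the basis B.
Close under arbitrary unions to get τ_{X×Y}; counting gives |τ_{X×Y}| = 36.


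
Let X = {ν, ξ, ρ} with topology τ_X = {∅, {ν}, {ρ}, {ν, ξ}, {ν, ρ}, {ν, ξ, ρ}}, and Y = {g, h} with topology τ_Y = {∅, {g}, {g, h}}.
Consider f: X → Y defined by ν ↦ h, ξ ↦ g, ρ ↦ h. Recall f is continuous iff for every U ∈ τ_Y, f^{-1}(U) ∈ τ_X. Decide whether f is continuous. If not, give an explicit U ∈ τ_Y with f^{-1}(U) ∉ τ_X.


f is NOT continuous.

Compute f^{-1}(U) for each U ∈ τ_Y:
  U = ∅: f^{-1}(U) = ∅ ∈ τ_X ✓.
  U = {g}: f^{-1}(U) = {ξ} ∉ τ_X ✗.
  U = {g, h}: f^{-1}(U) = {ν, ξ, ρ} ∈ τ_X ✓.
Found U = {g} with f^{-1}(U) = {ξ} not in τ_X. Therefore f is NOT continuous.


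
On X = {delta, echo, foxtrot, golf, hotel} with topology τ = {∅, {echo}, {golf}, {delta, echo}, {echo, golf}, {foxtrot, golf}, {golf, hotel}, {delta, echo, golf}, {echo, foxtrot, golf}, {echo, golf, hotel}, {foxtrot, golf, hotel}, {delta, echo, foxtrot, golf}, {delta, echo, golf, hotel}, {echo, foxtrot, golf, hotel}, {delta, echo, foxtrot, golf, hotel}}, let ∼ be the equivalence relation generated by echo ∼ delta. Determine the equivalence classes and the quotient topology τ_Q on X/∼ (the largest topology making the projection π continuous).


X/∼ = {[delta=echo], [foxtrot], [golf], [hotel]}; |τ_Q| = 10.

Equivalence classes: [delta=echo], [foxtrot], [golf], [hotel].
Quotient map π: X → X/∼ sends delta ↦ [delta=echo], echo ↦ [delta=echo], foxtrot ↦ [foxtrot], golf ↦ [golf], hotel ↦ [hotel].
For each subset V ⊆ X/∼, compute π^{-1}(V) ⊆ X and check whether π^{-1}(V) ∈ τ. V is open in τ_Q iff π^{-1}(V) ∈ τ.
  V = {}: π^{-1}(V) = ∅ ∈ τ ✓.
  V = {[delta=echo]}: π^{-1}(V) = {delta, echo} ∈ τ ✓.
  V = {[foxtrot]}: π^{-1}(V) = {foxtrot} ∉ τ ✗.
  V = {[delta=echo], [foxtrot]}: π^{-1}(V) = {delta, echo, foxtrot} ∉ τ ✗.
  V = {[golf]}: π^{-1}(V) = {golf} ∈ τ ✓.
  V = {[delta=echo], [golf]}: π^{-1}(V) = {delta, echo, golf} ∈ τ ✓.
  V = {[foxtrot], [golf]}: π^{-1}(V) = {foxtrot, golf} ∈ τ ✓.
  V = {[delta=echo], [foxtrot], [golf]}: π^{-1}(V) = {delta, echo, foxtrot, golf} ∈ τ ✓.
  V = {[hotel]}: π^{-1}(V) = {hotel} ∉ τ ✗.
  V = {[delta=echo], [hotel]}: π^{-1}(V) = {delta, echo, hotel} ∉ τ ✗.
  V = {[foxtrot], [hotel]}: π^{-1}(V) = {foxtrot, hotel} ∉ τ ✗.
  V = {[delta=echo], [foxtrot], [hotel]}: π^{-1}(V) = {delta, echo, foxtrot, hotel} ∉ τ ✗.
  V = {[golf], [hotel]}: π^{-1}(V) = {golf, hotel} ∈ τ ✓.
  V = {[delta=echo], [golf], [hotel]}: π^{-1}(V) = {delta, echo, golf, hotel} ∈ τ ✓.
  V = {[foxtrot], [golf], [hotel]}: π^{-1}(V) = {foxtrot, golf, hotel} ∈ τ ✓.
  V = {[delta=echo], [foxtrot], [golf], [hotel]}: π^{-1}(V) = {delta, echo, foxtrot, golf, hotel} ∈ τ ✓.
Open sets in the quotient: τ_Q = {{}, {[delta=echo]}, {[golf]}, {[delta=echo], [golf]}, {[foxtrot], [golf]}, {[delta=echo], [foxtrot], [golf]}, {[golf], [hotel]}, {[delta=echo], [golf], [hotel]}, {[foxtrot], [golf], [hotel]}, {[delta=echo], [foxtrot], [golf], [hotel]}} (10 elements).


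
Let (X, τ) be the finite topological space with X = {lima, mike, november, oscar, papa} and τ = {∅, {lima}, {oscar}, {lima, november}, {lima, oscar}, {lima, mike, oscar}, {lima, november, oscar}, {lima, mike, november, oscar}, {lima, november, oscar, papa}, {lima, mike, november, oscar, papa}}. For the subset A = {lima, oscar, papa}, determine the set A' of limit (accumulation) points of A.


A' = {mike, november, papa}

For each x ∈ X, list the open sets U ∈ τ with x ∈ U, then check whether U ∩ (A ∖ {x}) ≠ ∅ for every such U.
  x = lima: open {lima} ∋ x has {lima} ∩ (A ∖ {lima}) = ∅, so x is NOT a limit point.
  x = mike: opens ∋ x are {lima, mike, oscar}, {lima, mike, november, oscar}, {lima, mike, november, oscar, papa}; each meets A ∖ {mike}, so x IS a limit point.
  x = november: opens ∋ x are {lima, november}, {lima, november, oscar}, {lima, mike, november, oscar}, {lima, november, oscar, papa}, {lima, mike, november, oscar, papa}; each meets A ∖ {november}, so x IS a limit point.
  x = oscar: open {oscar} ∋ x has {oscar} ∩ (A ∖ {oscar}) = ∅, so x is NOT a limit point.
  x = papa: opens ∋ x are {lima, november, oscar, papa}, {lima, mike, november, oscar, papa}; each meets A ∖ {papa}, so x IS a limit point.
Collecting: A' = {mike, november, papa}.


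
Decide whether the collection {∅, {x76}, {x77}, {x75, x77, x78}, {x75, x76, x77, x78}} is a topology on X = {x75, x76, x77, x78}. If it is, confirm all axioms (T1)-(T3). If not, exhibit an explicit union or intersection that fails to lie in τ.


τ is NOT a topology on X.

Axiom (T1): ∅ ∈ τ? Yes; X ∈ τ? Yes.
Axiom (T2/T3): check pairwise unions and intersections of members of τ.
Counterexample for (T2): {x76} ∪ {x77} = {x76, x77} ∉ τ. Therefore τ is NOT a topology.


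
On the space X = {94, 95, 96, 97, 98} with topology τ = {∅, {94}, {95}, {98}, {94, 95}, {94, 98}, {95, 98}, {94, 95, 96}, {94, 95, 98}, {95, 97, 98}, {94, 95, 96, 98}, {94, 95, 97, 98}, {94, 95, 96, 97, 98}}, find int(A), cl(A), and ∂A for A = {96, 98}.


int(A) = {98}, cl(A) = {96, 97, 98}, ∂A = {96, 97}.

Closed sets in (X, τ) are complements of opens:
  closed(X, τ) = {∅, {96}, {97}, {94, 96}, {96, 97}, {97, 98}, {94, 96, 97}, {95, 96, 97}, {96, 97, 98}, {94, 95, 96, 97}, {94, 96, 97, 98}, {95, 96, 97, 98}, {94, 95, 96, 97, 98}}.
int(A) = ⋃ {U ∈ τ : U ⊆ A}. Opens contained in A: ∅, {98}.
Taking the union of these: int(A) = {98}.
cl(A) = ⋂ {C closed : A ⊆ C}. Closed sets containing A: {96, 97, 98}, {94, 96, 97, 98}, {95, 96, 97, 98}, {94, 95, 96, 97, 98}.
Intersecting these: cl(A) = {96, 97, 98}.
∂A = cl(A) ∖ int(A) = {96, 97, 98} ∖ {98} = {96, 97}.


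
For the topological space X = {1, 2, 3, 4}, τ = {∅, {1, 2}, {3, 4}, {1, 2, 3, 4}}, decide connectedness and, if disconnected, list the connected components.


(X, τ) is disconnected; components = [{1, 2}, {3, 4}].

Find clopen sets (U ∈ τ with X ∖ U ∈ τ):
  U = ∅, X ∖ U = {1, 2, 3, 4} — both open, so U is clopen.
  U = {1, 2}, X ∖ U = {3, 4} — both open, so U is clopen.
  U = {3, 4}, X ∖ U = {1, 2} — both open, so U is clopen.
  U = {1, 2, 3, 4}, X ∖ U = ∅ — both open, so U is clopen.
Nontrivial clopen(s) exist: e.g. {3, 4}. So (X, τ) is disconnected.
Compute connected components by grouping points that agree on all clopens:
  component: {1, 2}
  component: {3, 4}


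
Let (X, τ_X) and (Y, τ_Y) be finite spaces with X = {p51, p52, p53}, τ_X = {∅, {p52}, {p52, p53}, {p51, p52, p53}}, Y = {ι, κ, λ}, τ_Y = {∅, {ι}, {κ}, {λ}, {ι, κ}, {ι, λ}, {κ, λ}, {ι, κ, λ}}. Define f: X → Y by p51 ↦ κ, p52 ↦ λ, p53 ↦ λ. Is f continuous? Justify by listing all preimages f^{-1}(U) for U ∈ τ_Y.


f is NOT continuous.

Compute f^{-1}(U) for each U ∈ τ_Y:
  U = ∅: f^{-1}(U) = ∅ ∈ τ_X ✓.
  U = {ι}: f^{-1}(U) = ∅ ∈ τ_X ✓.
  U = {κ}: f^{-1}(U) = {p51} ∉ τ_X ✗.
  U = {λ}: f^{-1}(U) = {p52, p53} ∈ τ_X ✓.
  U = {ι, κ}: f^{-1}(U) = {p51} ∉ τ_X ✗.
  U = {ι, λ}: f^{-1}(U) = {p52, p53} ∈ τ_X ✓.
  U = {κ, λ}: f^{-1}(U) = {p51, p52, p53} ∈ τ_X ✓.
  U = {ι, κ, λ}: f^{-1}(U) = {p51, p52, p53} ∈ τ_X ✓.
Found U = {κ} with f^{-1}(U) = {p51} not in τ_X. Therefore f is NOT continuous.


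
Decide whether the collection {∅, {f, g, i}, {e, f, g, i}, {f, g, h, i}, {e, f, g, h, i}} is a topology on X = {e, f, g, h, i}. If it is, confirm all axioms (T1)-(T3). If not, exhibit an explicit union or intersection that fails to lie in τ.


τ IS a topology on X.

Axiom (T1): ∅ ∈ τ? Yes; X ∈ τ? Yes.
Axiom (T2/T3): check pairwise unions and intersections of members of τ.
All pairwise intersections and unions checked — each lies in τ. Therefore τ satisfies (T1), (T2), (T3): it IS a topology on X.


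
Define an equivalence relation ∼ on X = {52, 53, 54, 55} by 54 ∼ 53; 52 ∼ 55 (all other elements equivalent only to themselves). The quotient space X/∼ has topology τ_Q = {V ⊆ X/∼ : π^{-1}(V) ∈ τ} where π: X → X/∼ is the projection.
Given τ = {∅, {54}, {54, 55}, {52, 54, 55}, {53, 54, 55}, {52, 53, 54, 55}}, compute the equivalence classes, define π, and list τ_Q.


X/∼ = {[52=55], [53=54]}; |τ_Q| = 2.

Equivalence classes: [52=55], [53=54].
Quotient map π: X → X/∼ sends 52 ↦ [52=55], 53 ↦ [53=54], 54 ↦ [53=54], 55 ↦ [52=55].
For each subset V ⊆ X/∼, compute π^{-1}(V) ⊆ X and check whether π^{-1}(V) ∈ τ. V is open in τ_Q iff π^{-1}(V) ∈ τ.
  V = {}: π^{-1}(V) = ∅ ∈ τ ✓.
  V = {[52=55]}: π^{-1}(V) = {52, 55} ∉ τ ✗.
  V = {[53=54]}: π^{-1}(V) = {53, 54} ∉ τ ✗.
  V = {[52=55], [53=54]}: π^{-1}(V) = {52, 53, 54, 55} ∈ τ ✓.
Open sets in the quotient: τ_Q = {{}, {[52=55], [53=54]}} (2 elements).


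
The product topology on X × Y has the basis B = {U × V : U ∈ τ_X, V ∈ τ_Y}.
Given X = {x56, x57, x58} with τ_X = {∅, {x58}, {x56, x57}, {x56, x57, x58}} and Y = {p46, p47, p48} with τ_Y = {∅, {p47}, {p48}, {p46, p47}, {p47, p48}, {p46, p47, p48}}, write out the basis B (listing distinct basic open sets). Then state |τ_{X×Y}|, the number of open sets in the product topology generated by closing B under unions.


Basis B = {∅ × ∅, {x58} × {p47}, {x58} × {p48}, {x56, x57} × {p47}, {x56, x57} × {p48}, {x58} × {p46, p47}, {x58} × {p47, p48}, {x56, x57, x58} × {p47}, {x56, x57, x58} × {p48}, {x58} × {p46, p47, p48}, {x56, x57} × {p46, p47}, {x56, x57} × {p47, p48}, {x56, x57} × {p46, p47, p48}, {x56, x57, x58} × {p46, p47}, {x56, x57, x58} × {p47, p48}, {x56, x57, x58} × {p46, p47, p48}}; |τ_{X×Y}| = 36.

Enumerate products U × V with U ∈ τ_X, V ∈ τ_Y (deduplicated):
  ∅ × ∅ = {} (∅)
  {x58} × {p47} = {(x58,p47)}
  {x58} × {p48} = {(x58,p48)}
  {x56, x57} × {p47} = {(x56,p47), (x57,p47)}
  {x56, x57} × {p48} = {(x56,p48), (x57,p48)}
  {x58} × {p46, p47} = {(x58,p46), (x58,p47)}
  {x58} × {p47, p48} = {(x58,p47), (x58,p48)}
  {x56, x57, x58} × {p47} = {(x56,p47), (x57,p47), (x58,p47)}
  {x56, x57, x58} × {p48} = {(x56,p48), (x57,p48), (x58,p48)}
  {x58} × {p46, p47, p48} = {(x58,p46), (x58,p47), (x58,p48)}
  {x56, x57} × {p46, p47} = {(x56,p46), (x56,p47), (x57,p46), (x57,p47)}
  {x56, x57} × {p47, p48} = {(x56,p47), (x56,p48), (x57,p47), (x57,p48)}
  {x56, x57} × {p46, p47, p48} = {(x56,p46), (x56,p47), (x56,p48), (x57,p46), (x57,p47), (x57,p48)}
  {x56, x57, x58} × {p46, p47} = {(x56,p46), (x56,p47), (x57,p46), (x57,p47), (x58,p46), (x58,p47)}
  {x56, x57, x58} × {p47, p48} = {(x56,p47), (x56,p48), (x57,p47), (x57,p48), (x58,p47), (x58,p48)}
  {x56, x57, x58} × {p46, p47, p48} = {(x56,p46), (x56,p47), (x56,p48), (x57,p46), (x57,p47), (x57,p48), (x58,p46), (x58,p47), (x58,p48)}
These 16 distinct sets form the basis B.
Close under arbitrary unions to get τ_{X×Y}; counting gives |τ_{X×Y}| = 36.


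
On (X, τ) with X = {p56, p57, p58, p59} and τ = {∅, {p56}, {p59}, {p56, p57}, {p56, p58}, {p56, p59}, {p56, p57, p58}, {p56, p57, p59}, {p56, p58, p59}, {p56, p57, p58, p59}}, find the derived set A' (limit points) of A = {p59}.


A' = ∅

For each x ∈ X, list the open sets U ∈ τ with x ∈ U, then check whether U ∩ (A ∖ {x}) ≠ ∅ for every such U.
  x = p56: open {p56} ∋ x has {p56} ∩ (A ∖ {p56}) = ∅, so x is NOT a limit point.
  x = p57: open {p56, p57} ∋ x has {p56, p57} ∩ (A ∖ {p57}) = ∅, so x is NOT a limit point.
  x = p58: open {p56, p58} ∋ x has {p56, p58} ∩ (A ∖ {p58}) = ∅, so x is NOT a limit point.
  x = p59: open {p59} ∋ x has {p59} ∩ (A ∖ {p59}) = ∅, so x is NOT a limit point.
Collecting: A' = ∅.


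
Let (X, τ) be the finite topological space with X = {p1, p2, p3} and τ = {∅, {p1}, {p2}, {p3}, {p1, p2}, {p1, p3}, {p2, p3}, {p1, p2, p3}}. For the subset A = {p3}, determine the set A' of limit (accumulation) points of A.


A' = ∅

For each x ∈ X, list the open sets U ∈ τ with x ∈ U, then check whether U ∩ (A ∖ {x}) ≠ ∅ for every such U.
  x = p1: open {p1} ∋ x has {p1} ∩ (A ∖ {p1}) = ∅, so x is NOT a limit point.
  x = p2: open {p2} ∋ x has {p2} ∩ (A ∖ {p2}) = ∅, so x is NOT a limit point.
  x = p3: open {p3} ∋ x has {p3} ∩ (A ∖ {p3}) = ∅, so x is NOT a limit point.
Collecting: A' = ∅.


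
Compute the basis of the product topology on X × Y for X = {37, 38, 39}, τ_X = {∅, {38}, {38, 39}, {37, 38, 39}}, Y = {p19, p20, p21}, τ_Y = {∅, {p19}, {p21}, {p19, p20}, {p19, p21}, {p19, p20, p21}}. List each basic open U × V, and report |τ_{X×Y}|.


Basis B = {∅ × ∅, {38} × {p19}, {38} × {p21}, {38} × {p19, p20}, {38} × {p19, p21}, {38, 39} × {p19}, {38, 39} × {p21}, {37, 38, 39} × {p19}, {37, 38, 39} × {p21}, {38} × {p19, p20, p21}, {38, 39} × {p19, p20}, {38, 39} × {p19, p21}, {37, 38, 39} × {p19, p20}, {37, 38, 39} × {p19, p21}, {38, 39} × {p19, p20, p21}, {37, 38, 39} × {p19, p20, p21}}; |τ_{X×Y}| = 40.

Enumerate products U × V with U ∈ τ_X, V ∈ τ_Y (deduplicated):
  ∅ × ∅ = {} (∅)
  {38} × {p19} = {(38,p19)}
  {38} × {p21} = {(38,p21)}
  {38} × {p19, p20} = {(38,p19), (38,p20)}
  {38} × {p19, p21} = {(38,p19), (38,p21)}
  {38, 39} × {p19} = {(38,p19), (39,p19)}
  {38, 39} × {p21} = {(38,p21), (39,p21)}
  {37, 38, 39} × {p19} = {(37,p19), (38,p19), (39,p19)}
  {37, 38, 39} × {p21} = {(37,p21), (38,p21), (39,p21)}
  {38} × {p19, p20, p21} = {(38,p19), (38,p20), (38,p21)}
  {38, 39} × {p19, p20} = {(38,p19), (38,p20), (39,p19), (39,p20)}
  {38, 39} × {p19, p21} = {(38,p19), (38,p21), (39,p19), (39,p21)}
  {37, 38, 39} × {p19, p20} = {(37,p19), (37,p20), (38,p19), (38,p20), (39,p19), (39,p20)}
  {37, 38, 39} × {p19, p21} = {(37,p19), (37,p21), (38,p19), (38,p21), (39,p19), (39,p21)}
  {38, 39} × {p19, p20, p21} = {(38,p19), (38,p20), (38,p21), (39,p19), (39,p20), (39,p21)}
  {37, 38, 39} × {p19, p20, p21} = {(37,p19), (37,p20), (37,p21), (38,p19), (38,p20), (38,p21), (39,p19), (39,p20), (39,p21)}
These 16 distinct sets form the basis B.
Close under arbitrary unions to get τ_{X×Y}; counting gives |τ_{X×Y}| = 40.


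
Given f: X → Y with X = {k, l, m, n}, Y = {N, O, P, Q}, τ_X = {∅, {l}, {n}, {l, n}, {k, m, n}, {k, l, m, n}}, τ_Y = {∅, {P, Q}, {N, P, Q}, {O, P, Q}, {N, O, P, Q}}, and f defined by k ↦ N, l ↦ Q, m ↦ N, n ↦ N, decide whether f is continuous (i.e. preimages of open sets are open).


f IS continuous.

Compute f^{-1}(U) for each U ∈ τ_Y:
  U = ∅: f^{-1}(U) = ∅ ∈ τ_X ✓.
  U = {P, Q}: f^{-1}(U) = {l} ∈ τ_X ✓.
  U = {N, P, Q}: f^{-1}(U) = {k, l, m, n} ∈ τ_X ✓.
  U = {O, P, Q}: f^{-1}(U) = {l} ∈ τ_X ✓.
  U = {N, O, P, Q}: f^{-1}(U) = {k, l, m, n} ∈ τ_X ✓.
Every preimage lies in τ_X, so f IS continuous.


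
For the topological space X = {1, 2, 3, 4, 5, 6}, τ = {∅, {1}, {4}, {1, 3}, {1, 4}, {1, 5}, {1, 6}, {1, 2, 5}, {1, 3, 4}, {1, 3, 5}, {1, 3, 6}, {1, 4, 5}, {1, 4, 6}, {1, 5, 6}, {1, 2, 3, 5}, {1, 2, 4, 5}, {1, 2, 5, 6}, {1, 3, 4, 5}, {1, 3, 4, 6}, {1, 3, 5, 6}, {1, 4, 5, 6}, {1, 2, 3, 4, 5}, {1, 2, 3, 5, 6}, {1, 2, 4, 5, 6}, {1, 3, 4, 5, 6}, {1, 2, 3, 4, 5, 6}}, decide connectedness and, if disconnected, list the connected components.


(X, τ) is disconnected; components = [{4}, {1, 2, 3, 5, 6}].

Find clopen sets (U ∈ τ with X ∖ U ∈ τ):
  U = ∅, X ∖ U = {1, 2, 3, 4, 5, 6} — both open, so U is clopen.
  U = {4}, X ∖ U = {1, 2, 3, 5, 6} — both open, so U is clopen.
  U = {1, 2, 3, 5, 6}, X ∖ U = {4} — both open, so U is clopen.
  U = {1, 2, 3, 4, 5, 6}, X ∖ U = ∅ — both open, so U is clopen.
Nontrivial clopen(s) exist: e.g. {1, 2, 3, 5, 6}. So (X, τ) is disconnected.
Compute connected components by grouping points that agree on all clopens:
  component: {4}
  component: {1, 2, 3, 5, 6}


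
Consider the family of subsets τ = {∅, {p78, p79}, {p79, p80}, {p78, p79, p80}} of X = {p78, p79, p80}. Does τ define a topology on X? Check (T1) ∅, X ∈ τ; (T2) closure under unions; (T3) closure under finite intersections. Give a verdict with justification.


τ is NOT a topology on X.

Axiom (T1): ∅ ∈ τ? Yes; X ∈ τ? Yes.
Axiom (T2/T3): check pairwise unions and intersections of members of τ.
Counterexample for (T3): {p78, p79} ∩ {p79, p80} = {p79} ∉ τ. Therefore τ is NOT a topology.


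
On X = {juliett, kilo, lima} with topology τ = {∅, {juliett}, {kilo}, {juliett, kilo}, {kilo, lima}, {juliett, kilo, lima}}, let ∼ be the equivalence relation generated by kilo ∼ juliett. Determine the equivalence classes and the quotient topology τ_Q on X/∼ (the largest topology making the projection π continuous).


X/∼ = {[juliett=kilo], [lima]}; |τ_Q| = 3.

Equivalence classes: [juliett=kilo], [lima].
Quotient map π: X → X/∼ sends juliett ↦ [juliett=kilo], kilo ↦ [juliett=kilo], lima ↦ [lima].
For each subset V ⊆ X/∼, compute π^{-1}(V) ⊆ X and check whether π^{-1}(V) ∈ τ. V is open in τ_Q iff π^{-1}(V) ∈ τ.
  V = {}: π^{-1}(V) = ∅ ∈ τ ✓.
  V = {[juliett=kilo]}: π^{-1}(V) = {juliett, kilo} ∈ τ ✓.
  V = {[lima]}: π^{-1}(V) = {lima} ∉ τ ✗.
  V = {[juliett=kilo], [lima]}: π^{-1}(V) = {juliett, kilo, lima} ∈ τ ✓.
Open sets in the quotient: τ_Q = {{}, {[juliett=kilo]}, {[juliett=kilo], [lima]}} (3 elements).


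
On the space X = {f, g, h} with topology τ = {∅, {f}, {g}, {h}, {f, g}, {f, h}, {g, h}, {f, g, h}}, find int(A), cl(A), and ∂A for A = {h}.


int(A) = {h}, cl(A) = {h}, ∂A = ∅.

Closed sets in (X, τ) are complements of opens:
  closed(X, τ) = {∅, {f}, {g}, {h}, {f, g}, {f, h}, {g, h}, {f, g, h}}.
int(A) = ⋃ {U ∈ τ : U ⊆ A}. Opens contained in A: ∅, {h}.
Taking the union of these: int(A) = {h}.
cl(A) = ⋂ {C closed : A ⊆ C}. Closed sets containing A: {h}, {f, h}, {g, h}, {f, g, h}.
Intersecting these: cl(A) = {h}.
∂A = cl(A) ∖ int(A) = {h} ∖ {h} = ∅.


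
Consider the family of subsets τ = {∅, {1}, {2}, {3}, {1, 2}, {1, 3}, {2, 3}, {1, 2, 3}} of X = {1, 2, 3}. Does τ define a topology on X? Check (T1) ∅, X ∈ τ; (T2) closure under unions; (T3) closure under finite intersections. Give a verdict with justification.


τ IS a topology on X.

Axiom (T1): ∅ ∈ τ? Yes; X ∈ τ? Yes.
Axiom (T2/T3): check pairwise unions and intersections of members of τ.
All pairwise intersections and unions checked — each lies in τ. Therefore τ satisfies (T1), (T2), (T3): it IS a topology on X.


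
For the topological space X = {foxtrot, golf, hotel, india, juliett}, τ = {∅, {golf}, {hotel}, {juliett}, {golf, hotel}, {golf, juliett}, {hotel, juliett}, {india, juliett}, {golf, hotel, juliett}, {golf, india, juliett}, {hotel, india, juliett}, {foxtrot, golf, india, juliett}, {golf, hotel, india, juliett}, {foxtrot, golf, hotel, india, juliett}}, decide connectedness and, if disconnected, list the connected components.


(X, τ) is disconnected; components = [{hotel}, {foxtrot, golf, india, juliett}].

Find clopen sets (U ∈ τ with X ∖ U ∈ τ):
  U = ∅, X ∖ U = {foxtrot, golf, hotel, india, juliett} — both open, so U is clopen.
  U = {hotel}, X ∖ U = {foxtrot, golf, india, juliett} — both open, so U is clopen.
  U = {foxtrot, golf, india, juliett}, X ∖ U = {hotel} — both open, so U is clopen.
  U = {foxtrot, golf, hotel, india, juliett}, X ∖ U = ∅ — both open, so U is clopen.
Nontrivial clopen(s) exist: e.g. {hotel}. So (X, τ) is disconnected.
Compute connected components by grouping points that agree on all clopens:
  component: {hotel}
  component: {foxtrot, golf, india, juliett}


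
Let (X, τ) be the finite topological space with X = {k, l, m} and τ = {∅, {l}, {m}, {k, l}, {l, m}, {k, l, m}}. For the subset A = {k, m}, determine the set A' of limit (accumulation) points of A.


A' = ∅

For each x ∈ X, list the open sets U ∈ τ with x ∈ U, then check whether U ∩ (A ∖ {x}) ≠ ∅ for every such U.
  x = k: open {k, l} ∋ x has {k, l} ∩ (A ∖ {k}) = ∅, so x is NOT a limit point.
  x = l: open {l} ∋ x has {l} ∩ (A ∖ {l}) = ∅, so x is NOT a limit point.
  x = m: open {m} ∋ x has {m} ∩ (A ∖ {m}) = ∅, so x is NOT a limit point.
Collecting: A' = ∅.


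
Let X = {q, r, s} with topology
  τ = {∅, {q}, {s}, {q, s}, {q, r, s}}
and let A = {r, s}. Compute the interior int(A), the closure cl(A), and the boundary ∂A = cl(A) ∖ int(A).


int(A) = {s}, cl(A) = {r, s}, ∂A = {r}.

Closed sets in (X, τ) are complements of opens:
  closed(X, τ) = {∅, {r}, {q, r}, {r, s}, {q, r, s}}.
int(A) = ⋃ {U ∈ τ : U ⊆ A}. Opens contained in A: ∅, {s}.
Taking the union of these: int(A) = {s}.
cl(A) = ⋂ {C closed : A ⊆ C}. Closed sets containing A: {r, s}, {q, r, s}.
Intersecting these: cl(A) = {r, s}.
∂A = cl(A) ∖ int(A) = {r, s} ∖ {s} = {r}.


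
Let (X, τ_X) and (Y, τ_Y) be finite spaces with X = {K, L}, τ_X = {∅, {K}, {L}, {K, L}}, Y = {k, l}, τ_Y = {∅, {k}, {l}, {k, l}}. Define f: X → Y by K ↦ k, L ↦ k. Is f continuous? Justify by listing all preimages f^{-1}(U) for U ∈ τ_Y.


f IS continuous.

Compute f^{-1}(U) for each U ∈ τ_Y:
  U = ∅: f^{-1}(U) = ∅ ∈ τ_X ✓.
  U = {k}: f^{-1}(U) = {K, L} ∈ τ_X ✓.
  U = {l}: f^{-1}(U) = ∅ ∈ τ_X ✓.
  U = {k, l}: f^{-1}(U) = {K, L} ∈ τ_X ✓.
Every preimage lies in τ_X, so f IS continuous.


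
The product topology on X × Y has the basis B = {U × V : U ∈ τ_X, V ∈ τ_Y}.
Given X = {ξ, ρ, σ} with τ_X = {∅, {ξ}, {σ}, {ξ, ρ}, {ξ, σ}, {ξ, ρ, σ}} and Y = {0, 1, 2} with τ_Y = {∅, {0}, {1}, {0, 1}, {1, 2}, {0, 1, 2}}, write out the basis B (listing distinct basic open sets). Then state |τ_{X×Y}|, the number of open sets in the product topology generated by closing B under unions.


Basis B = {∅ × ∅, {ξ} × {0}, {ξ} × {1}, {σ} × {0}, {σ} × {1}, {ξ} × {0, 1}, {ξ, ρ} × {0}, {ξ, σ} × {0}, {ξ} × {1, 2}, {ξ, ρ} × {1}, {ξ, σ} × {1}, {σ} × {0, 1}, {σ} × {1, 2}, {ξ} × {0, 1, 2}, {ξ, ρ, σ} × {0}, {ξ, ρ, σ} × {1}, {σ} × {0, 1, 2}, {ξ, ρ} × {0, 1}, {ξ, σ} × {0, 1}, {ξ, ρ} × {1, 2}, {ξ, σ} × {1, 2}, {ξ, ρ} × {0, 1, 2}, {ξ, σ} × {0, 1, 2}, {ξ, ρ, σ} × {0, 1}, {ξ, ρ, σ} × {1, 2}, {ξ, ρ, σ} × {0, 1, 2}}; |τ_{X×Y}| = 108.

Enumerate products U × V with U ∈ τ_X, V ∈ τ_Y (deduplicated):
  ∅ × ∅ = {} (∅)
  {ξ} × {0} = {(ξ,0)}
  {ξ} × {1} = {(ξ,1)}
  {σ} × {0} = {(σ,0)}
  {σ} × {1} = {(σ,1)}
  {ξ} × {0, 1} = {(ξ,0), (ξ,1)}
  {ξ, ρ} × {0} = {(ξ,0), (ρ,0)}
  {ξ, σ} × {0} = {(ξ,0), (σ,0)}
  {ξ} × {1, 2} = {(ξ,1), (ξ,2)}
  {ξ, ρ} × {1} = {(ξ,1), (ρ,1)}
  {ξ, σ} × {1} = {(ξ,1), (σ,1)}
  {σ} × {0, 1} = {(σ,0), (σ,1)}
  {σ} × {1, 2} = {(σ,1), (σ,2)}
  {ξ} × {0, 1, 2} = {(ξ,0), (ξ,1), (ξ,2)}
  {ξ, ρ, σ} × {0} = {(ξ,0), (ρ,0), (σ,0)}
  {ξ, ρ, σ} × {1} = {(ξ,1), (ρ,1), (σ,1)}
  {σ} × {0, 1, 2} = {(σ,0), (σ,1), (σ,2)}
  {ξ, ρ} × {0, 1} = {(ξ,0), (ξ,1), (ρ,0), (ρ,1)}
  {ξ, σ} × {0, 1} = {(ξ,0), (ξ,1), (σ,0), (σ,1)}
  {ξ, ρ} × {1, 2} = {(ξ,1), (ξ,2), (ρ,1), (ρ,2)}
  {ξ, σ} × {1, 2} = {(ξ,1), (ξ,2), (σ,1), (σ,2)}
  {ξ, ρ} × {0, 1, 2} = {(ξ,0), (ξ,1), (ξ,2), (ρ,0), (ρ,1), (ρ,2)}
  {ξ, σ} × {0, 1, 2} = {(ξ,0), (ξ,1), (ξ,2), (σ,0), (σ,1), (σ,2)}
  {ξ, ρ, σ} × {0, 1} = {(ξ,0), (ξ,1), (ρ,0), (ρ,1), (σ,0), (σ,1)}
  {ξ, ρ, σ} × {1, 2} = {(ξ,1), (ξ,2), (ρ,1), (ρ,2), (σ,1), (σ,2)}
  {ξ, ρ, σ} × {0, 1, 2} = {(ξ,0), (ξ,1), (ξ,2), (ρ,0), (ρ,1), (ρ,2), (σ,0), (σ,1), (σ,2)}
These 26 distinct sets form the basis B.
Close under arbitrary unions to get τ_{X×Y}; counting gives |τ_{X×Y}| = 108.
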